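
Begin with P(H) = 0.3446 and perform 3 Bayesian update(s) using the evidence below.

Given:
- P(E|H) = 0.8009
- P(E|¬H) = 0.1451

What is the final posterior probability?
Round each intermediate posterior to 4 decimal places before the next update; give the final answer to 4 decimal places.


Sequential Bayesian updating:

Initial prior: P(H) = 0.3446

Update 1:
  P(E) = 0.8009 × 0.3446 + 0.1451 × 0.6554 = 0.27599014 + 0.09509854 = 0.37108868
  P(H|E) = 0.27599014 / 0.37108868 = 0.7437

Update 2:
  P(E) = 0.8009 × 0.7437 + 0.1451 × 0.2563 = 0.59562933 + 0.03718913 = 0.63281846
  P(H|E) = 0.59562933 / 0.63281846 = 0.9412

Update 3:
  P(E) = 0.8009 × 0.9412 + 0.1451 × 0.0588 = 0.75380708 + 0.00853188 = 0.76233896
  P(H|E) = 0.75380708 / 0.76233896 = 0.9888

Final posterior: 0.9888


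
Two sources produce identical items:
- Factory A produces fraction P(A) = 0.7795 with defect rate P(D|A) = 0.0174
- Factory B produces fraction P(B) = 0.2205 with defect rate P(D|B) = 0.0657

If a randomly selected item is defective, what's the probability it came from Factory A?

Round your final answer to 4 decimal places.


Let A = from Factory A, D = defective

Given:
- P(A) = 0.7795, P(B) = 0.2205
- P(D|A) = 0.0174, P(D|B) = 0.0657

Step 1: Find P(D)
P(D) = P(D|A)P(A) + P(D|B)P(B)
     = 0.0174 × 0.7795 + 0.0657 × 0.2205
     = 0.01356330 + 0.01448685
     = 0.02805015

Step 2: Apply Bayes' theorem
P(A|D) = P(D|A)P(A) / P(D)
       = 0.01356330 / 0.02805015
       = 0.4835


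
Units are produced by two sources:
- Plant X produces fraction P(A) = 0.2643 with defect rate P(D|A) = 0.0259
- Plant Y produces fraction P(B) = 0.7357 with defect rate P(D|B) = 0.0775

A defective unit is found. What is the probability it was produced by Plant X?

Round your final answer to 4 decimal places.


Let A = from Plant X, D = defective

Given:
- P(A) = 0.2643, P(B) = 0.7357
- P(D|A) = 0.0259, P(D|B) = 0.0775

Step 1: Find P(D)
P(D) = P(D|A)P(A) + P(D|B)P(B)
     = 0.0259 × 0.2643 + 0.0775 × 0.7357
     = 0.00684537 + 0.05701675
     = 0.06386212

Step 2: Apply Bayes' theorem
P(A|D) = P(D|A)P(A) / P(D)
       = 0.00684537 / 0.06386212
       = 0.1072


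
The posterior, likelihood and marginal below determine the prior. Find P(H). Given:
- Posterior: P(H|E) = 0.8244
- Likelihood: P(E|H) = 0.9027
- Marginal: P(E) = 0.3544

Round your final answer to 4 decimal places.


From Bayes' theorem: P(H|E) = P(E|H) × P(H) / P(E)

Rearranging for P(H):
P(H) = P(H|E) × P(E) / P(E|H)
     = 0.8244 × 0.3544 / 0.9027
     = 0.29216736 / 0.9027
     = 0.3237


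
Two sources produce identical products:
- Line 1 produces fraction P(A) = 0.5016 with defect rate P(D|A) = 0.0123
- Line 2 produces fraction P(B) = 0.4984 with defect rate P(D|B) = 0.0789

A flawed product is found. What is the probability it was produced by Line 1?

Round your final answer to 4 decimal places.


Let A = from Line 1, D = flawed

Given:
- P(A) = 0.5016, P(B) = 0.4984
- P(D|A) = 0.0123, P(D|B) = 0.0789

Step 1: Find P(D)
P(D) = P(D|A)P(A) + P(D|B)P(B)
     = 0.0123 × 0.5016 + 0.0789 × 0.4984
     = 0.00616968 + 0.03932376
     = 0.04549344

Step 2: Apply Bayes' theorem
P(A|D) = P(D|A)P(A) / P(D)
       = 0.00616968 / 0.04549344
       = 0.1356


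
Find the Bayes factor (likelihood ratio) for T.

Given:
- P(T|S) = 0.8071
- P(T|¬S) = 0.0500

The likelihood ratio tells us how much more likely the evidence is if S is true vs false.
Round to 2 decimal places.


Likelihood Ratio (LR) = P(T|S) / P(T|¬S)

LR = 0.8071 / 0.0500
   = 16.14

The evidence is 16.14 times more likely if S is true than if S is false.
Since LR > 1, the evidence supports S over ¬S.


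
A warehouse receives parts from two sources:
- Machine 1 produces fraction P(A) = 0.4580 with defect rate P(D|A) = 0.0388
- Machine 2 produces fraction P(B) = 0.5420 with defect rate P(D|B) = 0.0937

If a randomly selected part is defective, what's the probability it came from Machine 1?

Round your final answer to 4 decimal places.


Let A = from Machine 1, D = defective

Given:
- P(A) = 0.4580, P(B) = 0.5420
- P(D|A) = 0.0388, P(D|B) = 0.0937

Step 1: Find P(D)
P(D) = P(D|A)P(A) + P(D|B)P(B)
     = 0.0388 × 0.4580 + 0.0937 × 0.5420
     = 0.01777040 + 0.05078540
     = 0.06855580

Step 2: Apply Bayes' theorem
P(A|D) = P(D|A)P(A) / P(D)
       = 0.01777040 / 0.06855580
       = 0.2592


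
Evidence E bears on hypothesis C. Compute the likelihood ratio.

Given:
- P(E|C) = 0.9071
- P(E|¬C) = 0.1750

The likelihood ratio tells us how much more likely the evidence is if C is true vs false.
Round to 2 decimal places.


Likelihood Ratio (LR) = P(E|C) / P(E|¬C)

LR = 0.9071 / 0.1750
   = 5.18

The evidence is 5.18 times more likely if C is true than if C is false.
Since LR > 1, the evidence supports C over ¬C.


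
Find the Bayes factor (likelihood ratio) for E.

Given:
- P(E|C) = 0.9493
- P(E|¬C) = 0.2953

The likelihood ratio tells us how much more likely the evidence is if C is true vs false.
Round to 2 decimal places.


Likelihood Ratio (LR) = P(E|C) / P(E|¬C)

LR = 0.9493 / 0.2953
   = 3.21

The evidence is 3.21 times more likely if C is true than if C is false.
Since LR > 1, the evidence supports C over ¬C.


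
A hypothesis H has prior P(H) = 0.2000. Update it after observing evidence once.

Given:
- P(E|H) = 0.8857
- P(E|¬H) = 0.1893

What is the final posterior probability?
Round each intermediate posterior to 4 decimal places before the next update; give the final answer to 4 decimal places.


Sequential Bayesian updating:

Initial prior: P(H) = 0.2000

Update 1:
  P(E) = 0.8857 × 0.2000 + 0.1893 × 0.8000 = 0.17714000 + 0.15144000 = 0.32858000
  P(H|E) = 0.17714000 / 0.32858000 = 0.5391

Final posterior: 0.5391


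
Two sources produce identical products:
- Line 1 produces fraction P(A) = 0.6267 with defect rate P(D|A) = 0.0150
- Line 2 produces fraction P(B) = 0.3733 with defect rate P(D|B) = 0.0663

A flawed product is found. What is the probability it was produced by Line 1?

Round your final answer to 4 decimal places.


Let A = from Line 1, D = flawed

Given:
- P(A) = 0.6267, P(B) = 0.3733
- P(D|A) = 0.0150, P(D|B) = 0.0663

Step 1: Find P(D)
P(D) = P(D|A)P(A) + P(D|B)P(B)
     = 0.0150 × 0.6267 + 0.0663 × 0.3733
     = 0.00940050 + 0.02474979
     = 0.03415029

Step 2: Apply Bayes' theorem
P(A|D) = P(D|A)P(A) / P(D)
       = 0.00940050 / 0.03415029
       = 0.2753


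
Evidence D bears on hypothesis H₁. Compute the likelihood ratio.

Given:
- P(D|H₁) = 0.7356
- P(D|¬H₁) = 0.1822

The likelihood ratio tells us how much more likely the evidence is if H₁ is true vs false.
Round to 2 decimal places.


Likelihood Ratio (LR) = P(D|H₁) / P(D|¬H₁)

LR = 0.7356 / 0.1822
   = 4.04

The evidence is 4.04 times more likely if H₁ is true than if H₁ is false.
Because LR exceeds 1, D is evidence for H₁.


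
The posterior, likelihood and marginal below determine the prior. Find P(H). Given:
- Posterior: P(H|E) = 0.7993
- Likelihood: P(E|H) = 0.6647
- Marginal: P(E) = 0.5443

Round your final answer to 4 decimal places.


From Bayes' theorem: P(H|E) = P(E|H) × P(H) / P(E)

Rearranging for P(H):
P(H) = P(H|E) × P(E) / P(E|H)
     = 0.7993 × 0.5443 / 0.6647
     = 0.43505899 / 0.6647
     = 0.6545


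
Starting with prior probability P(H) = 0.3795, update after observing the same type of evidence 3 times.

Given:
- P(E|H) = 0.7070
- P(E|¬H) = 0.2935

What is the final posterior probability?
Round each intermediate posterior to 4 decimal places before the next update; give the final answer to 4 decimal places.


Sequential Bayesian updating:

Initial prior: P(H) = 0.3795

Update 1:
  P(E) = 0.7070 × 0.3795 + 0.2935 × 0.6205 = 0.26830650 + 0.18211675 = 0.45042325
  P(H|E) = 0.26830650 / 0.45042325 = 0.5957

Update 2:
  P(E) = 0.7070 × 0.5957 + 0.2935 × 0.4043 = 0.42115990 + 0.11866205 = 0.53982195
  P(H|E) = 0.42115990 / 0.53982195 = 0.7802

Update 3:
  P(E) = 0.7070 × 0.7802 + 0.2935 × 0.2198 = 0.55160140 + 0.06451130 = 0.61611270
  P(H|E) = 0.55160140 / 0.61611270 = 0.8953

Final posterior: 0.8953


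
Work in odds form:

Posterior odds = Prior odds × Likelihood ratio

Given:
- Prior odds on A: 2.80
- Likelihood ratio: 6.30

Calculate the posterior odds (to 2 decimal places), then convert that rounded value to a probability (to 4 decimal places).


Step 1: Calculate posterior odds
Posterior odds = Prior odds × LR
               = 2.80 × 6.30
               = 17.64

Step 2: Convert to probability
P(A|E) = Posterior odds / (1 + Posterior odds)
       = 17.64 / (1 + 17.64)
       = 17.64 / 18.64
       = 0.9464

The evidence increased P(A) from 0.7368 to 0.9464.


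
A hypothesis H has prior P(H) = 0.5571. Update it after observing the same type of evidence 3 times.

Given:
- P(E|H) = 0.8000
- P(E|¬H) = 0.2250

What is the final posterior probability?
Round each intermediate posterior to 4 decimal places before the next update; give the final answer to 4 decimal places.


Sequential Bayesian updating:

Initial prior: P(H) = 0.5571

Update 1:
  P(E) = 0.8000 × 0.5571 + 0.2250 × 0.4429 = 0.44568000 + 0.09965250 = 0.54533250
  P(H|E) = 0.44568000 / 0.54533250 = 0.8173

Update 2:
  P(E) = 0.8000 × 0.8173 + 0.2250 × 0.1827 = 0.65384000 + 0.04110750 = 0.69494750
  P(H|E) = 0.65384000 / 0.69494750 = 0.9408

Update 3:
  P(E) = 0.8000 × 0.9408 + 0.2250 × 0.0592 = 0.75264000 + 0.01332000 = 0.76596000
  P(H|E) = 0.75264000 / 0.76596000 = 0.9826

Final posterior: 0.9826


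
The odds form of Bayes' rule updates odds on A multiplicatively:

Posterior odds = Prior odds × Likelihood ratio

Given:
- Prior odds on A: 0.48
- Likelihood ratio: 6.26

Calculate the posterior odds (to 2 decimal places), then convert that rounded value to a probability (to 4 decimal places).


Step 1: Calculate posterior odds
Posterior odds = Prior odds × LR
               = 0.48 × 6.26
               = 3.00

Step 2: Convert to probability
P(A|E) = Posterior odds / (1 + Posterior odds)
       = 3.00 / (1 + 3.00)
       = 3.00 / 4.00
       = 0.7500

The evidence increased P(A) from 0.3243 to 0.7500.


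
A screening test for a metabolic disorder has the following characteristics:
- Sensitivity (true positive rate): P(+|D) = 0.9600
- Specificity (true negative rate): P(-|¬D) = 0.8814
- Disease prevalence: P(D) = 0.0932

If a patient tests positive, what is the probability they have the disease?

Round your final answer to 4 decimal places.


Let D = has disease, + = positive test

Given:
- P(D) = 0.0932 (prevalence)
- P(+|D) = 0.9600 (sensitivity)
- P(-|¬D) = 0.8814 (specificity)
- P(+|¬D) = 0.1186 (false positive rate = 1 - specificity)

Step 1: Find P(+)
P(+) = P(+|D)P(D) + P(+|¬D)P(¬D)
     = 0.9600 × 0.0932 + 0.1186 × 0.9068
     = 0.08947200 + 0.10754648
     = 0.19701848

Step 2: Apply Bayes' theorem for P(D|+)
P(D|+) = P(+|D)P(D) / P(+)
       = 0.08947200 / 0.19701848
       = 0.4541


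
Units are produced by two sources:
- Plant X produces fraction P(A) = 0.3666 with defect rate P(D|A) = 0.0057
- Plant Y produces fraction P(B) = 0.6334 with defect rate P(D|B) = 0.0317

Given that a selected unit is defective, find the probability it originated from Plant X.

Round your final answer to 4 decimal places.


Let A = from Plant X, D = defective

Given:
- P(A) = 0.3666, P(B) = 0.6334
- P(D|A) = 0.0057, P(D|B) = 0.0317

Step 1: Find P(D)
P(D) = P(D|A)P(A) + P(D|B)P(B)
     = 0.0057 × 0.3666 + 0.0317 × 0.6334
     = 0.00208962 + 0.02007878
     = 0.02216840

Step 2: Apply Bayes' theorem
P(A|D) = P(D|A)P(A) / P(D)
       = 0.00208962 / 0.02216840
       = 0.0943


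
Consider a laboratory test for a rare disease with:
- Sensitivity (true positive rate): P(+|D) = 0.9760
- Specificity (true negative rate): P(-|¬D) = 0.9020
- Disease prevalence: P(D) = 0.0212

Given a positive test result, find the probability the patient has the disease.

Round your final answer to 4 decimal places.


Let D = has disease, + = positive test

Given:
- P(D) = 0.0212 (prevalence)
- P(+|D) = 0.9760 (sensitivity)
- P(-|¬D) = 0.9020 (specificity)
- P(+|¬D) = 0.0980 (false positive rate = 1 - specificity)

Step 1: Find P(+)
P(+) = P(+|D)P(D) + P(+|¬D)P(¬D)
     = 0.9760 × 0.0212 + 0.0980 × 0.9788
     = 0.02069120 + 0.09592240
     = 0.11661360

Step 2: Apply Bayes' theorem for P(D|+)
P(D|+) = P(+|D)P(D) / P(+)
       = 0.02069120 / 0.11661360
       = 0.1774


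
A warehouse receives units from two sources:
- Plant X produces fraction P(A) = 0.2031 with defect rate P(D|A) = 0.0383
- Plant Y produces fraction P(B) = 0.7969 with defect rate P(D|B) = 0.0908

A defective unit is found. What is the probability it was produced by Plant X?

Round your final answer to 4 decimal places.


Let A = from Plant X, D = defective

Given:
- P(A) = 0.2031, P(B) = 0.7969
- P(D|A) = 0.0383, P(D|B) = 0.0908

Step 1: Find P(D)
P(D) = P(D|A)P(A) + P(D|B)P(B)
     = 0.0383 × 0.2031 + 0.0908 × 0.7969
     = 0.00777873 + 0.07235852
     = 0.08013725

Step 2: Apply Bayes' theorem
P(A|D) = P(D|A)P(A) / P(D)
       = 0.00777873 / 0.08013725
       = 0.0971


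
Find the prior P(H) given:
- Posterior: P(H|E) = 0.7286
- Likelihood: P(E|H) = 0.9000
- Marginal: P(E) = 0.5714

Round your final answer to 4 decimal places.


From Bayes' theorem: P(H|E) = P(E|H) × P(H) / P(E)

Rearranging for P(H):
P(H) = P(H|E) × P(E) / P(E|H)
     = 0.7286 × 0.5714 / 0.9000
     = 0.41632204 / 0.9000
     = 0.4626


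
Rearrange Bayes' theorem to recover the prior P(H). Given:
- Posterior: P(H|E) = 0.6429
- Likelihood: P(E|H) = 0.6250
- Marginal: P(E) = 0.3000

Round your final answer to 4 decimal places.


From Bayes' theorem: P(H|E) = P(E|H) × P(H) / P(E)

Rearranging for P(H):
P(H) = P(H|E) × P(E) / P(E|H)
     = 0.6429 × 0.3000 / 0.6250
     = 0.19287000 / 0.6250
     = 0.3086


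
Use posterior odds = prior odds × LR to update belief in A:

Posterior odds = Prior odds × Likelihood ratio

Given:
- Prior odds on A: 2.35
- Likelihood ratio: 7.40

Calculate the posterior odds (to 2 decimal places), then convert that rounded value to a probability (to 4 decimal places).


Step 1: Calculate posterior odds
Posterior odds = Prior odds × LR
               = 2.35 × 7.40
               = 17.39

Step 2: Convert to probability
P(A|E) = Posterior odds / (1 + Posterior odds)
       = 17.39 / (1 + 17.39)
       = 17.39 / 18.39
       = 0.9456

The evidence increased P(A) from 0.7015 to 0.9456.


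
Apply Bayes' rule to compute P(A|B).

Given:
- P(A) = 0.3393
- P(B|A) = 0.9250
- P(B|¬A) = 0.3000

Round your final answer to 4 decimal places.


Bayes' theorem: P(A|B) = P(B|A) × P(A) / P(B)

Step 1: Calculate P(B) using law of total probability
P(B) = P(B|A)P(A) + P(B|¬A)P(¬A)
     = 0.9250 × 0.3393 + 0.3000 × 0.6607
     = 0.31385250 + 0.19821000
     = 0.51206250

Step 2: Apply Bayes' theorem
P(A|B) = P(B|A) × P(A) / P(B)
       = 0.31385250 / 0.51206250
       = 0.6129


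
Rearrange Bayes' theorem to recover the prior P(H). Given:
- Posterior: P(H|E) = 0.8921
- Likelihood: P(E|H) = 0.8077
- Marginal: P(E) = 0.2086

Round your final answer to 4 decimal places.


From Bayes' theorem: P(H|E) = P(E|H) × P(H) / P(E)

Rearranging for P(H):
P(H) = P(H|E) × P(E) / P(E|H)
     = 0.8921 × 0.2086 / 0.8077
     = 0.18609206 / 0.8077
     = 0.2304


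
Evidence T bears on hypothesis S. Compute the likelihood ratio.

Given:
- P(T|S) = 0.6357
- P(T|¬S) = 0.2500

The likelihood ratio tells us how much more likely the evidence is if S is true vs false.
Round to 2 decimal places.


Likelihood Ratio (LR) = P(T|S) / P(T|¬S)

LR = 0.6357 / 0.2500
   = 2.54

The evidence is 2.54 times more likely if S is true than if S is false.
Since LR > 1, the evidence supports S over ¬S.


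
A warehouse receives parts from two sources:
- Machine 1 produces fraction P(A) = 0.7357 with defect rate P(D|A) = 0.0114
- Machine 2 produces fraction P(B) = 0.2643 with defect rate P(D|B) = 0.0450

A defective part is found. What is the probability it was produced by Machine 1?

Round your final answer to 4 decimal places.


Let A = from Machine 1, D = defective

Given:
- P(A) = 0.7357, P(B) = 0.2643
- P(D|A) = 0.0114, P(D|B) = 0.0450

Step 1: Find P(D)
P(D) = P(D|A)P(A) + P(D|B)P(B)
     = 0.0114 × 0.7357 + 0.0450 × 0.2643
     = 0.00838698 + 0.01189350
     = 0.02028048

Step 2: Apply Bayes' theorem
P(A|D) = P(D|A)P(A) / P(D)
       = 0.00838698 / 0.02028048
       = 0.4135


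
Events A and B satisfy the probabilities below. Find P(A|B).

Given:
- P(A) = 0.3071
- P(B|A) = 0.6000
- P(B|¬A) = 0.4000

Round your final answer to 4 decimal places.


Bayes' theorem: P(A|B) = P(B|A) × P(A) / P(B)

Step 1: Calculate P(B) using law of total probability
P(B) = P(B|A)P(A) + P(B|¬A)P(¬A)
     = 0.6000 × 0.3071 + 0.4000 × 0.6929
     = 0.18426000 + 0.27716000
     = 0.46142000

Step 2: Apply Bayes' theorem
P(A|B) = P(B|A) × P(A) / P(B)
       = 0.18426000 / 0.46142000
       = 0.3993


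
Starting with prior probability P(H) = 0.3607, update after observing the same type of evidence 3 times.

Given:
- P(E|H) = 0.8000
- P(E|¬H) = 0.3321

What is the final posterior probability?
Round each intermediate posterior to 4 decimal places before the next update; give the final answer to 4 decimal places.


Sequential Bayesian updating:

Initial prior: P(H) = 0.3607

Update 1:
  P(E) = 0.8000 × 0.3607 + 0.3321 × 0.6393 = 0.28856000 + 0.21231153 = 0.50087153
  P(H|E) = 0.28856000 / 0.50087153 = 0.5761

Update 2:
  P(E) = 0.8000 × 0.5761 + 0.3321 × 0.4239 = 0.46088000 + 0.14077719 = 0.60165719
  P(H|E) = 0.46088000 / 0.60165719 = 0.7660

Update 3:
  P(E) = 0.8000 × 0.7660 + 0.3321 × 0.2340 = 0.61280000 + 0.07771140 = 0.69051140
  P(H|E) = 0.61280000 / 0.69051140 = 0.8875

Final posterior: 0.8875


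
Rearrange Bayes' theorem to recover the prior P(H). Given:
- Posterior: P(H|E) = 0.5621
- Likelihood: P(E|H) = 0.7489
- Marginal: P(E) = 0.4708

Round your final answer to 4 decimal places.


From Bayes' theorem: P(H|E) = P(E|H) × P(H) / P(E)

Rearranging for P(H):
P(H) = P(H|E) × P(E) / P(E|H)
     = 0.5621 × 0.4708 / 0.7489
     = 0.26463668 / 0.7489
     = 0.3534


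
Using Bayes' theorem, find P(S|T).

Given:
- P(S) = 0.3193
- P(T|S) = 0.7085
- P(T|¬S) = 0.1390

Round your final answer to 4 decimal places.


Bayes' theorem: P(S|T) = P(T|S) × P(S) / P(T)

Step 1: Calculate P(T) using law of total probability
P(T) = P(T|S)P(S) + P(T|¬S)P(¬S)
     = 0.7085 × 0.3193 + 0.1390 × 0.6807
     = 0.22622405 + 0.09461730
     = 0.32084135

Step 2: Apply Bayes' theorem
P(S|T) = P(T|S) × P(S) / P(T)
       = 0.22622405 / 0.32084135
       = 0.7051


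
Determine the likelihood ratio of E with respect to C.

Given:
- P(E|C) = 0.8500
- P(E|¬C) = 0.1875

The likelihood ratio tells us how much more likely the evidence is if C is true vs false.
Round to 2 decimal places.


Likelihood Ratio (LR) = P(E|C) / P(E|¬C)

LR = 0.8500 / 0.1875
   = 4.53

The evidence is 4.53 times more likely if C is true than if C is false.
LR > 1, so observing E raises the odds in favor of C.


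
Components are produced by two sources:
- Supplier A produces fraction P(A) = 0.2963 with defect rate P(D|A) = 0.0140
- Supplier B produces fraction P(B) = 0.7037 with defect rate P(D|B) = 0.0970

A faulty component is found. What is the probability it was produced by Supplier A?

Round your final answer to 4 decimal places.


Let A = from Supplier A, D = faulty

Given:
- P(A) = 0.2963, P(B) = 0.7037
- P(D|A) = 0.0140, P(D|B) = 0.0970

Step 1: Find P(D)
P(D) = P(D|A)P(A) + P(D|B)P(B)
     = 0.0140 × 0.2963 + 0.0970 × 0.7037
     = 0.00414820 + 0.06825890
     = 0.07240710

Step 2: Apply Bayes' theorem
P(A|D) = P(D|A)P(A) / P(D)
       = 0.00414820 / 0.07240710
       = 0.0573


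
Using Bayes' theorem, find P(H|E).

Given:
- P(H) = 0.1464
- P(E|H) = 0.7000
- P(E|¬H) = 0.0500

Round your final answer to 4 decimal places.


Bayes' theorem: P(H|E) = P(E|H) × P(H) / P(E)

Step 1: Calculate P(E) using law of total probability
P(E) = P(E|H)P(H) + P(E|¬H)P(¬H)
     = 0.7000 × 0.1464 + 0.0500 × 0.8536
     = 0.10248000 + 0.04268000
     = 0.14516000

Step 2: Apply Bayes' theorem
P(H|E) = P(E|H) × P(H) / P(E)
       = 0.10248000 / 0.14516000
       = 0.7060


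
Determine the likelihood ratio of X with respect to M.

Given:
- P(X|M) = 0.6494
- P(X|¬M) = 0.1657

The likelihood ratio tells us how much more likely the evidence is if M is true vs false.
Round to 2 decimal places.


Likelihood Ratio (LR) = P(X|M) / P(X|¬M)

LR = 0.6494 / 0.1657
   = 3.92

The evidence is 3.92 times more likely if M is true than if M is false.
Since LR > 1, the evidence supports M over ¬M.


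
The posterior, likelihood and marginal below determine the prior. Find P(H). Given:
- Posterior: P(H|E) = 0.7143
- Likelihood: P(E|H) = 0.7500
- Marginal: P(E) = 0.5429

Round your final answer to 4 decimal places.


From Bayes' theorem: P(H|E) = P(E|H) × P(H) / P(E)

Rearranging for P(H):
P(H) = P(H|E) × P(E) / P(E|H)
     = 0.7143 × 0.5429 / 0.7500
     = 0.38779347 / 0.7500
     = 0.5171


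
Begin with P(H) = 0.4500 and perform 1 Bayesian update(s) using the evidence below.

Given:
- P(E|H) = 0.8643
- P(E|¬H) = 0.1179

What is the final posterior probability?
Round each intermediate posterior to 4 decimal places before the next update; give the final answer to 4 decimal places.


Sequential Bayesian updating:

Initial prior: P(H) = 0.4500

Update 1:
  P(E) = 0.8643 × 0.4500 + 0.1179 × 0.5500 = 0.38893500 + 0.06484500 = 0.45378000
  P(H|E) = 0.38893500 / 0.45378000 = 0.8571

Final posterior: 0.8571


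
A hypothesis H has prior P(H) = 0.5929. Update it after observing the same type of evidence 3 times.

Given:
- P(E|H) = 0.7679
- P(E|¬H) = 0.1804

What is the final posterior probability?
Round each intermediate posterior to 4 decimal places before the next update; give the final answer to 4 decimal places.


Sequential Bayesian updating:

Initial prior: P(H) = 0.5929

Update 1:
  P(E) = 0.7679 × 0.5929 + 0.1804 × 0.4071 = 0.45528791 + 0.07344084 = 0.52872875
  P(H|E) = 0.45528791 / 0.52872875 = 0.8611

Update 2:
  P(E) = 0.7679 × 0.8611 + 0.1804 × 0.1389 = 0.66123869 + 0.02505756 = 0.68629625
  P(H|E) = 0.66123869 / 0.68629625 = 0.9635

Update 3:
  P(E) = 0.7679 × 0.9635 + 0.1804 × 0.0365 = 0.73987165 + 0.00658460 = 0.74645625
  P(H|E) = 0.73987165 / 0.74645625 = 0.9912

Final posterior: 0.9912


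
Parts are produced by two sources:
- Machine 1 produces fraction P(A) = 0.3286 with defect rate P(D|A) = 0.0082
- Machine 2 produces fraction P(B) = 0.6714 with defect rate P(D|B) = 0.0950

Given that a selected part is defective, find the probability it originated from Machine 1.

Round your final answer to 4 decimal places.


Let A = from Machine 1, D = defective

Given:
- P(A) = 0.3286, P(B) = 0.6714
- P(D|A) = 0.0082, P(D|B) = 0.0950

Step 1: Find P(D)
P(D) = P(D|A)P(A) + P(D|B)P(B)
     = 0.0082 × 0.3286 + 0.0950 × 0.6714
     = 0.00269452 + 0.06378300
     = 0.06647752

Step 2: Apply Bayes' theorem
P(A|D) = P(D|A)P(A) / P(D)
       = 0.00269452 / 0.06647752
       = 0.0405


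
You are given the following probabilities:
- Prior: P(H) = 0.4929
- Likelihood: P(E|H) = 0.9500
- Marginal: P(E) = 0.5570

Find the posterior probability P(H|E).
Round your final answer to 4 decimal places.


Using Bayes' theorem:

P(H|E) = P(E|H) × P(H) / P(E)
       = 0.9500 × 0.4929 / 0.5570
       = 0.46825500 / 0.5570
       = 0.8407

The evidence strengthens our belief in H.
Prior: 0.4929 → Posterior: 0.8407


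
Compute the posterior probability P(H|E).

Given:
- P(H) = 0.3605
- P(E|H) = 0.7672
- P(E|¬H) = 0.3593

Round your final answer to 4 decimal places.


Bayes' theorem: P(H|E) = P(E|H) × P(H) / P(E)

Step 1: Calculate P(E) using law of total probability
P(E) = P(E|H)P(H) + P(E|¬H)P(¬H)
     = 0.7672 × 0.3605 + 0.3593 × 0.6395
     = 0.27657560 + 0.22977235
     = 0.50634795

Step 2: Apply Bayes' theorem
P(H|E) = P(E|H) × P(H) / P(E)
       = 0.27657560 / 0.50634795
       = 0.5462


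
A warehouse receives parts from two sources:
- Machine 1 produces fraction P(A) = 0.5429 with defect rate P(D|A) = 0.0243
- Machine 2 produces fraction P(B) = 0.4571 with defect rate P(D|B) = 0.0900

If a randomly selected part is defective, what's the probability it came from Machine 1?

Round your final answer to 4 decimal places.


Let A = from Machine 1, D = defective

Given:
- P(A) = 0.5429, P(B) = 0.4571
- P(D|A) = 0.0243, P(D|B) = 0.0900

Step 1: Find P(D)
P(D) = P(D|A)P(A) + P(D|B)P(B)
     = 0.0243 × 0.5429 + 0.0900 × 0.4571
     = 0.01319247 + 0.04113900
     = 0.05433147

Step 2: Apply Bayes' theorem
P(A|D) = P(D|A)P(A) / P(D)
       = 0.01319247 / 0.05433147
       = 0.2428


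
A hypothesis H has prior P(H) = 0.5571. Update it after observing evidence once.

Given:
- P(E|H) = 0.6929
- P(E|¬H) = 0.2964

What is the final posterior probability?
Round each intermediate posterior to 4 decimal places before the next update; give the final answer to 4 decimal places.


Sequential Bayesian updating:

Initial prior: P(H) = 0.5571

Update 1:
  P(E) = 0.6929 × 0.5571 + 0.2964 × 0.4429 = 0.38601459 + 0.13127556 = 0.51729015
  P(H|E) = 0.38601459 / 0.51729015 = 0.7462

Final posterior: 0.7462


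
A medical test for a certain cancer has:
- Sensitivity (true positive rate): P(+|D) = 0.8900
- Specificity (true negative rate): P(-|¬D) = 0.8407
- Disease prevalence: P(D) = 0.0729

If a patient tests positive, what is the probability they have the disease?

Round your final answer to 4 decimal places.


Let D = has disease, + = positive test

Given:
- P(D) = 0.0729 (prevalence)
- P(+|D) = 0.8900 (sensitivity)
- P(-|¬D) = 0.8407 (specificity)
- P(+|¬D) = 0.1593 (false positive rate = 1 - specificity)

Step 1: Find P(+)
P(+) = P(+|D)P(D) + P(+|¬D)P(¬D)
     = 0.8900 × 0.0729 + 0.1593 × 0.9271
     = 0.06488100 + 0.14768703
     = 0.21256803

Step 2: Apply Bayes' theorem for P(D|+)
P(D|+) = P(+|D)P(D) / P(+)
       = 0.06488100 / 0.21256803
       = 0.3052


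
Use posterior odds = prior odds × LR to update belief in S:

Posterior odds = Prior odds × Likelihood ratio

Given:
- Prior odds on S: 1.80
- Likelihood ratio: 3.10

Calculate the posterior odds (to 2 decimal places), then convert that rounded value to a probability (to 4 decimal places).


Step 1: Calculate posterior odds
Posterior odds = Prior odds × LR
               = 1.80 × 3.10
               = 5.58

Step 2: Convert to probability
P(S|E) = Posterior odds / (1 + Posterior odds)
       = 5.58 / (1 + 5.58)
       = 5.58 / 6.58
       = 0.8480

The evidence increased P(S) from 0.6429 to 0.8480.


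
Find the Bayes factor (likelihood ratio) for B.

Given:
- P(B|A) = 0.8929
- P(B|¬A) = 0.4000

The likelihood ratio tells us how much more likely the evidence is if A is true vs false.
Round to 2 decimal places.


Likelihood Ratio (LR) = P(B|A) / P(B|¬A)

LR = 0.8929 / 0.4000
   = 2.23

The evidence is 2.23 times more likely if A is true than if A is false.
Because LR exceeds 1, B is evidence for A.


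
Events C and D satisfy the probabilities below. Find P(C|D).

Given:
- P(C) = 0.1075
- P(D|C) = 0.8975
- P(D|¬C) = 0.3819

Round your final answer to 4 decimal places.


Bayes' theorem: P(C|D) = P(D|C) × P(C) / P(D)

Step 1: Calculate P(D) using law of total probability
P(D) = P(D|C)P(C) + P(D|¬C)P(¬C)
     = 0.8975 × 0.1075 + 0.3819 × 0.8925
     = 0.09648125 + 0.34084575
     = 0.43732700

Step 2: Apply Bayes' theorem
P(C|D) = P(D|C) × P(C) / P(D)
       = 0.09648125 / 0.43732700
       = 0.2206


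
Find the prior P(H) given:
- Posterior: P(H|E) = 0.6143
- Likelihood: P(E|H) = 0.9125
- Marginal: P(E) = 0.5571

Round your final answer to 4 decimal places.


From Bayes' theorem: P(H|E) = P(E|H) × P(H) / P(E)

Rearranging for P(H):
P(H) = P(H|E) × P(E) / P(E|H)
     = 0.6143 × 0.5571 / 0.9125
     = 0.34222653 / 0.9125
     = 0.3750


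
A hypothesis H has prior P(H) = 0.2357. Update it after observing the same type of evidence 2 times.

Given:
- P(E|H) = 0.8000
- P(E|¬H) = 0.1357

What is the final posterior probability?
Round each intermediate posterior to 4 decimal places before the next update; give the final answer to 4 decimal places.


Sequential Bayesian updating:

Initial prior: P(H) = 0.2357

Update 1:
  P(E) = 0.8000 × 0.2357 + 0.1357 × 0.7643 = 0.18856000 + 0.10371551 = 0.29227551
  P(H|E) = 0.18856000 / 0.29227551 = 0.6451

Update 2:
  P(E) = 0.8000 × 0.6451 + 0.1357 × 0.3549 = 0.51608000 + 0.04815993 = 0.56423993
  P(H|E) = 0.51608000 / 0.56423993 = 0.9146

Final posterior: 0.9146


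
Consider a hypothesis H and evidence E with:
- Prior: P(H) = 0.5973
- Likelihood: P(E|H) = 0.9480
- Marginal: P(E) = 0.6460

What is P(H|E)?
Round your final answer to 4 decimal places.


Using Bayes' theorem:

P(H|E) = P(E|H) × P(H) / P(E)
       = 0.9480 × 0.5973 / 0.6460
       = 0.56624040 / 0.6460
       = 0.8765

The evidence strengthens our belief in H.
Prior: 0.5973 → Posterior: 0.8765


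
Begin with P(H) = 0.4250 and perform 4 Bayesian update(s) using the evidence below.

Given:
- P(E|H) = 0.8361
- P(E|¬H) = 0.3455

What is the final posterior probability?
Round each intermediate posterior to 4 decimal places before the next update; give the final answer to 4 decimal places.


Sequential Bayesian updating:

Initial prior: P(H) = 0.4250

Update 1:
  P(E) = 0.8361 × 0.4250 + 0.3455 × 0.5750 = 0.35534250 + 0.19866250 = 0.55400500
  P(H|E) = 0.35534250 / 0.55400500 = 0.6414

Update 2:
  P(E) = 0.8361 × 0.6414 + 0.3455 × 0.3586 = 0.53627454 + 0.12389630 = 0.66017084
  P(H|E) = 0.53627454 / 0.66017084 = 0.8123

Update 3:
  P(E) = 0.8361 × 0.8123 + 0.3455 × 0.1877 = 0.67916403 + 0.06485035 = 0.74401438
  P(H|E) = 0.67916403 / 0.74401438 = 0.9128

Update 4:
  P(E) = 0.8361 × 0.9128 + 0.3455 × 0.0872 = 0.76319208 + 0.03012760 = 0.79331968
  P(H|E) = 0.76319208 / 0.79331968 = 0.9620

Final posterior: 0.9620


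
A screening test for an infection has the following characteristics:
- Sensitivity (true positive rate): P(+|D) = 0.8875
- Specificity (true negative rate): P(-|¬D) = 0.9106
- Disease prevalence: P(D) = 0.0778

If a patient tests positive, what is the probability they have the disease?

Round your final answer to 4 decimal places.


Let D = has disease, + = positive test

Given:
- P(D) = 0.0778 (prevalence)
- P(+|D) = 0.8875 (sensitivity)
- P(-|¬D) = 0.9106 (specificity)
- P(+|¬D) = 0.0894 (false positive rate = 1 - specificity)

Step 1: Find P(+)
P(+) = P(+|D)P(D) + P(+|¬D)P(¬D)
     = 0.8875 × 0.0778 + 0.0894 × 0.9222
     = 0.06904750 + 0.08244468
     = 0.15149218

Step 2: Apply Bayes' theorem for P(D|+)
P(D|+) = P(+|D)P(D) / P(+)
       = 0.06904750 / 0.15149218
       = 0.4558


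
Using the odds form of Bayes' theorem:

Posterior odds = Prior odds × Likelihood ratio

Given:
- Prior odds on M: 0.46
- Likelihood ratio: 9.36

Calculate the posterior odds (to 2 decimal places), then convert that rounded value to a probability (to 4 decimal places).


Step 1: Calculate posterior odds
Posterior odds = Prior odds × LR
               = 0.46 × 9.36
               = 4.31

Step 2: Convert to probability
P(M|E) = Posterior odds / (1 + Posterior odds)
       = 4.31 / (1 + 4.31)
       = 4.31 / 5.31
       = 0.8117

The evidence increased P(M) from 0.3151 to 0.8117.


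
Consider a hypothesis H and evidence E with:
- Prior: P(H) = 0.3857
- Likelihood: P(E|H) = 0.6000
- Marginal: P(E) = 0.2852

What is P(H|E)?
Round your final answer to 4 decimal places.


Using Bayes' theorem:

P(H|E) = P(E|H) × P(H) / P(E)
       = 0.6000 × 0.3857 / 0.2852
       = 0.23142000 / 0.2852
       = 0.8114

The evidence strengthens our belief in H.
Prior: 0.3857 → Posterior: 0.8114


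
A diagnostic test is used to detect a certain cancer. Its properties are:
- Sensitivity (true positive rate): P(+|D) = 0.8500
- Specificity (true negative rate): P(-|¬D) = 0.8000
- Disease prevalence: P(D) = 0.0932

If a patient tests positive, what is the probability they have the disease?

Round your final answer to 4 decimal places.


Let D = has disease, + = positive test

Given:
- P(D) = 0.0932 (prevalence)
- P(+|D) = 0.8500 (sensitivity)
- P(-|¬D) = 0.8000 (specificity)
- P(+|¬D) = 0.2000 (false positive rate = 1 - specificity)

Step 1: Find P(+)
P(+) = P(+|D)P(D) + P(+|¬D)P(¬D)
     = 0.8500 × 0.0932 + 0.2000 × 0.9068
     = 0.07922000 + 0.18136000
     = 0.26058000

Step 2: Apply Bayes' theorem for P(D|+)
P(D|+) = P(+|D)P(D) / P(+)
       = 0.07922000 / 0.26058000
       = 0.3040


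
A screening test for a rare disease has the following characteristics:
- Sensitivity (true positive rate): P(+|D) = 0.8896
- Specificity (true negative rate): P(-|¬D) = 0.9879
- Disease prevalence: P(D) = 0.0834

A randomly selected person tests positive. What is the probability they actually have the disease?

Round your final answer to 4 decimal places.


Let D = has disease, + = positive test

Given:
- P(D) = 0.0834 (prevalence)
- P(+|D) = 0.8896 (sensitivity)
- P(-|¬D) = 0.9879 (specificity)
- P(+|¬D) = 0.0121 (false positive rate = 1 - specificity)

Step 1: Find P(+)
P(+) = P(+|D)P(D) + P(+|¬D)P(¬D)
     = 0.8896 × 0.0834 + 0.0121 × 0.9166
     = 0.07419264 + 0.01109086
     = 0.08528350

Step 2: Apply Bayes' theorem for P(D|+)
P(D|+) = P(+|D)P(D) / P(+)
       = 0.07419264 / 0.08528350
       = 0.8700


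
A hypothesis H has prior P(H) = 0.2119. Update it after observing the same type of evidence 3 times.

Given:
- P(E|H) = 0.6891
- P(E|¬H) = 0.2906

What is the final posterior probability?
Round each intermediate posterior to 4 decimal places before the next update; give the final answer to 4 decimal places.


Sequential Bayesian updating:

Initial prior: P(H) = 0.2119

Update 1:
  P(E) = 0.6891 × 0.2119 + 0.2906 × 0.7881 = 0.14602029 + 0.22902186 = 0.37504215
  P(H|E) = 0.14602029 / 0.37504215 = 0.3893

Update 2:
  P(E) = 0.6891 × 0.3893 + 0.2906 × 0.6107 = 0.26826663 + 0.17746942 = 0.44573605
  P(H|E) = 0.26826663 / 0.44573605 = 0.6019

Update 3:
  P(E) = 0.6891 × 0.6019 + 0.2906 × 0.3981 = 0.41476929 + 0.11568786 = 0.53045715
  P(H|E) = 0.41476929 / 0.53045715 = 0.7819

Final posterior: 0.7819


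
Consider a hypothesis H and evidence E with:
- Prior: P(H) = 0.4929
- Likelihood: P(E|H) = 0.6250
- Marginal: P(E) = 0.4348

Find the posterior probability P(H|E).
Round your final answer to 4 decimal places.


Using Bayes' theorem:

P(H|E) = P(E|H) × P(H) / P(E)
       = 0.6250 × 0.4929 / 0.4348
       = 0.30806250 / 0.4348
       = 0.7085

The evidence strengthens our belief in H.
Prior: 0.4929 → Posterior: 0.7085


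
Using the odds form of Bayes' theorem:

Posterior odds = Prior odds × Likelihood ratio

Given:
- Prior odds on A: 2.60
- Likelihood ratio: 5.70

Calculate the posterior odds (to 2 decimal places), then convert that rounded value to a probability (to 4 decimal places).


Step 1: Calculate posterior odds
Posterior odds = Prior odds × LR
               = 2.60 × 5.70
               = 14.82

Step 2: Convert to probability
P(A|E) = Posterior odds / (1 + Posterior odds)
       = 14.82 / (1 + 14.82)
       = 14.82 / 15.82
       = 0.9368

The evidence increased P(A) from 0.7222 to 0.9368.


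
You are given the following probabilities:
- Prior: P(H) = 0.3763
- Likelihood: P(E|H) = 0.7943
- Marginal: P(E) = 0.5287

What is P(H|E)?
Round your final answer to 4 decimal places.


Using Bayes' theorem:

P(H|E) = P(E|H) × P(H) / P(E)
       = 0.7943 × 0.3763 / 0.5287
       = 0.29889509 / 0.5287
       = 0.5653

The evidence strengthens our belief in H.
Prior: 0.3763 → Posterior: 0.5653


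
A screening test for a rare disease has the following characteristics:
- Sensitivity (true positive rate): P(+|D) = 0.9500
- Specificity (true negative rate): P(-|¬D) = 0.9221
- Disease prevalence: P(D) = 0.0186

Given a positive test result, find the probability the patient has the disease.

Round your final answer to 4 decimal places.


Let D = has disease, + = positive test

Given:
- P(D) = 0.0186 (prevalence)
- P(+|D) = 0.9500 (sensitivity)
- P(-|¬D) = 0.9221 (specificity)
- P(+|¬D) = 0.0779 (false positive rate = 1 - specificity)

Step 1: Find P(+)
P(+) = P(+|D)P(D) + P(+|¬D)P(¬D)
     = 0.9500 × 0.0186 + 0.0779 × 0.9814
     = 0.01767000 + 0.07645106
     = 0.09412106

Step 2: Apply Bayes' theorem for P(D|+)
P(D|+) = P(+|D)P(D) / P(+)
       = 0.01767000 / 0.09412106
       = 0.1877


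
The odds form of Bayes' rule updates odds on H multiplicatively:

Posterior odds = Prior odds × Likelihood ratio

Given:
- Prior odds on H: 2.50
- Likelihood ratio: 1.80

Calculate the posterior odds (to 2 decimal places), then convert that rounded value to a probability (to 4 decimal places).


Step 1: Calculate posterior odds
Posterior odds = Prior odds × LR
               = 2.50 × 1.80
               = 4.50

Step 2: Convert to probability
P(H|E) = Posterior odds / (1 + Posterior odds)
       = 4.50 / (1 + 4.50)
       = 4.50 / 5.50
       = 0.8182

The evidence increased P(H) from 0.7143 to 0.8182.


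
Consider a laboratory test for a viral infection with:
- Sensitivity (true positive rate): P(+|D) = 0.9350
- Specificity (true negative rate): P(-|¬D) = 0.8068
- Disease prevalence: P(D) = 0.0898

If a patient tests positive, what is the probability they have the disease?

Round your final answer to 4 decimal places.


Let D = has disease, + = positive test

Given:
- P(D) = 0.0898 (prevalence)
- P(+|D) = 0.9350 (sensitivity)
- P(-|¬D) = 0.8068 (specificity)
- P(+|¬D) = 0.1932 (false positive rate = 1 - specificity)

Step 1: Find P(+)
P(+) = P(+|D)P(D) + P(+|¬D)P(¬D)
     = 0.9350 × 0.0898 + 0.1932 × 0.9102
     = 0.08396300 + 0.17585064
     = 0.25981364

Step 2: Apply Bayes' theorem for P(D|+)
P(D|+) = P(+|D)P(D) / P(+)
       = 0.08396300 / 0.25981364
       = 0.3232


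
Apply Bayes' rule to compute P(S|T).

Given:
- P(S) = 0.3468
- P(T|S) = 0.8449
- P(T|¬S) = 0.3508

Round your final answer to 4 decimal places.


Bayes' theorem: P(S|T) = P(T|S) × P(S) / P(T)

Step 1: Calculate P(T) using law of total probability
P(T) = P(T|S)P(S) + P(T|¬S)P(¬S)
     = 0.8449 × 0.3468 + 0.3508 × 0.6532
     = 0.29301132 + 0.22914256
     = 0.52215388

Step 2: Apply Bayes' theorem
P(S|T) = P(T|S) × P(S) / P(T)
       = 0.29301132 / 0.52215388
       = 0.5612


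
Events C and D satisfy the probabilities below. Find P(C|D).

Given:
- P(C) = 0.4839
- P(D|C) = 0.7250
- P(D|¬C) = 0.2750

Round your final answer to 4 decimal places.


Bayes' theorem: P(C|D) = P(D|C) × P(C) / P(D)

Step 1: Calculate P(D) using law of total probability
P(D) = P(D|C)P(C) + P(D|¬C)P(¬C)
     = 0.7250 × 0.4839 + 0.2750 × 0.5161
     = 0.35082750 + 0.14192750
     = 0.49275500

Step 2: Apply Bayes' theorem
P(C|D) = P(D|C) × P(C) / P(D)
       = 0.35082750 / 0.49275500
       = 0.7120


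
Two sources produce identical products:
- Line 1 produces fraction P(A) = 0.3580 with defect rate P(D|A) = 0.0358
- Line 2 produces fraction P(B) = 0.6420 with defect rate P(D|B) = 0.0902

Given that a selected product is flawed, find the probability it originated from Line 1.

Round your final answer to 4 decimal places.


Let A = from Line 1, D = flawed

Given:
- P(A) = 0.3580, P(B) = 0.6420
- P(D|A) = 0.0358, P(D|B) = 0.0902

Step 1: Find P(D)
P(D) = P(D|A)P(A) + P(D|B)P(B)
     = 0.0358 × 0.3580 + 0.0902 × 0.6420
     = 0.01281640 + 0.05790840
     = 0.07072480

Step 2: Apply Bayes' theorem
P(A|D) = P(D|A)P(A) / P(D)
       = 0.01281640 / 0.07072480
       = 0.1812


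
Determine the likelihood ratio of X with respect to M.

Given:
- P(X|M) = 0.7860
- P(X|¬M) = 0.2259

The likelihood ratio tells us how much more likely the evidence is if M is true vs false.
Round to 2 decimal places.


Likelihood Ratio (LR) = P(X|M) / P(X|¬M)

LR = 0.7860 / 0.2259
   = 3.48

The evidence is 3.48 times more likely if M is true than if M is false.
LR > 1, so observing X raises the odds in favor of M.


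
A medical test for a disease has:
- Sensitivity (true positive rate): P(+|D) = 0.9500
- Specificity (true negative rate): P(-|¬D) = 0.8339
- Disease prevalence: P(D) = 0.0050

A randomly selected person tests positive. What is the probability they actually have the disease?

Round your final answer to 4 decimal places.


Let D = has disease, + = positive test

Given:
- P(D) = 0.0050 (prevalence)
- P(+|D) = 0.9500 (sensitivity)
- P(-|¬D) = 0.8339 (specificity)
- P(+|¬D) = 0.1661 (false positive rate = 1 - specificity)

Step 1: Find P(+)
P(+) = P(+|D)P(D) + P(+|¬D)P(¬D)
     = 0.9500 × 0.0050 + 0.1661 × 0.9950
     = 0.00475000 + 0.16526950
     = 0.17001950

Step 2: Apply Bayes' theorem for P(D|+)
P(D|+) = P(+|D)P(D) / P(+)
       = 0.00475000 / 0.17001950
       = 0.0279
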